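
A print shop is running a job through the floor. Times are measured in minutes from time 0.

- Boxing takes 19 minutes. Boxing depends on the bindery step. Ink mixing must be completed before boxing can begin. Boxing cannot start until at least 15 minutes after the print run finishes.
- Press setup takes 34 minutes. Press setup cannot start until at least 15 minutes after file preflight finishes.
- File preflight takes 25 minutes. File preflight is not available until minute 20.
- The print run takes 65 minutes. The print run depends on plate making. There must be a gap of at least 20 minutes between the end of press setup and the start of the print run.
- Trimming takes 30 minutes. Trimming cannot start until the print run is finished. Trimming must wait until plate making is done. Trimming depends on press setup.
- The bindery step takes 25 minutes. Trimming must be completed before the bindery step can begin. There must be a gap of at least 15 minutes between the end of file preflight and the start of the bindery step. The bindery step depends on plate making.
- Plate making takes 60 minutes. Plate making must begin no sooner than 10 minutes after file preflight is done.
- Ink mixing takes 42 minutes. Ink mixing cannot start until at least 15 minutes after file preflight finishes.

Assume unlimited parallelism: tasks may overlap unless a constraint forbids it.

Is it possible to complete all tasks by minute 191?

No

File preflight cannot begin until its own release at minute 20. It runs from minute 20 to 20 + 25 = minute 45.
After file preflight (finishes minute 45, plus 15-minute gap → minute 60), press setup can start at minute 60 and finishes at minute 94.
Ink mixing waits on file preflight (finishes minute 45, plus 15-minute gap → minute 60), so it starts at minute 60 and finishes at 60 + 42 = minute 102.
Plate making waits on file preflight (finishes minute 45, plus 10-minute gap → minute 55), so it starts at minute 55 and finishes at 55 + 60 = minute 115.
For the print run: plate making (finishes minute 115); press setup (finishes minute 94, plus 20-minute gap → minute 114). Taking the maximum gives a start of minute 115, and it finishes at 115 + 65 = minute 180.
Trimming needs all of the print run (finishes minute 180); plate making (finishes minute 115); press setup (finishes minute 94). That puts its earliest start at minute 180; it finishes at 180 + 30 = minute 210.
The bindery step needs all of trimming (finishes minute 210); file preflight (finishes minute 45, plus 15-minute gap → minute 60); plate making (finishes minute 115). That puts its earliest start at minute 210; it finishes at 210 + 25 = minute 235.
For boxing: the bindery step (finishes minute 235); ink mixing (finishes minute 102); the print run (finishes minute 180, plus 15-minute gap → minute 195). Taking the maximum gives a start of minute 235, and it finishes at 235 + 19 = minute 254.
The earliest everything can be done is minute 254, which is after the deadline of 191, so it is not possible.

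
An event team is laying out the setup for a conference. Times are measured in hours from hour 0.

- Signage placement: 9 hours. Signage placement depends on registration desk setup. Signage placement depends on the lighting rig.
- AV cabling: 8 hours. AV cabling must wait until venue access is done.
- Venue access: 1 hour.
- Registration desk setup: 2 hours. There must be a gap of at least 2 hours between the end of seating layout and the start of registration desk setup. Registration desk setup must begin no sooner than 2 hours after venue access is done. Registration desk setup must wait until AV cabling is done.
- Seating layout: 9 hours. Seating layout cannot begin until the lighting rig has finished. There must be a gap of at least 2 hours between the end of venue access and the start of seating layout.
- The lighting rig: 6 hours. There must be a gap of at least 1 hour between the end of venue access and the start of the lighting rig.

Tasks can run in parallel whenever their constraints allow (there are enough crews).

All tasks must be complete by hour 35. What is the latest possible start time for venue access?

5

Signage placement has no dependents, so it just needs to finish by hour 35. Starting by 35 − 9 = hour 26 achieves that.
Registration desk setup must finish before signage placement (must start by hour 26). With a 2-hour duration, registration desk setup must start by 26 − 2 = hour 24.
Since registration desk setup (must start by hour 24, minus 2-hour gap → hour 22) depends on it, seating layout must finish by hour 22. Backing off its 9-hour duration gives a latest start of hour 13.
For the lighting rig: seating layout (must start by hour 13); signage placement (must start by hour 26). The most restrictive is hour 13; with a 6-hour duration, the lighting rig must start by hour 7.
AV cabling must finish before registration desk setup (must start by hour 24). With an 8-hour duration, AV cabling must start by 24 − 8 = hour 16.
Venue access must finish in time for the lighting rig (must start by hour 7, minus 1-hour gap → hour 6); AV cabling (must start by hour 16); seating layout (must start by hour 13, minus 2-hour gap → hour 11); registration desk setup (must start by hour 24, minus 2-hour gap → hour 22). The tightest is hour 6, so venue access must start by 6 − 1 = hour 5.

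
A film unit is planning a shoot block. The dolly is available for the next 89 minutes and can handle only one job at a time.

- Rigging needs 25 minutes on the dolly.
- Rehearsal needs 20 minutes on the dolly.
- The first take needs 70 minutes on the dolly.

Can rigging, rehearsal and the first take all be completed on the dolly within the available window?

Running back to back, the jobs need 25 + 20 + 70 = 115 minutes on the dolly.
Since 115 > 89, they cannot all fit.

No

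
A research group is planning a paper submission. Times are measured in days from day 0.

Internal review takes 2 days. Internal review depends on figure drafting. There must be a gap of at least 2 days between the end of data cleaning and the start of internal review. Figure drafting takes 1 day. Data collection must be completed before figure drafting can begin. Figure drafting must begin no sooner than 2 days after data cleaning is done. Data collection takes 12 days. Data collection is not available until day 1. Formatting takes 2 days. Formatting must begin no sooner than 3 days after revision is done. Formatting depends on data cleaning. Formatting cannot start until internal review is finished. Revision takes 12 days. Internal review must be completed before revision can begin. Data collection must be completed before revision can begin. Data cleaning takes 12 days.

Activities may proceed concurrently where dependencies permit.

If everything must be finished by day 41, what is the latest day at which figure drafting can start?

21

Nothing follows formatting; the deadline of day 41 is its only limit. It must start by 41 − 2 = day 39.
Revision has to be done before formatting (must start by day 39, minus 3-day gap → day 36). That means finishing by day 36, i.e. starting by 36 − 12 = day 24.
Internal review feeds revision (must start by day 24); formatting (must start by day 39). Taking the minimum, internal review must finish by day 24 and start by 24 − 2 = day 22.
Figure drafting has to be done before internal review (must start by day 22). That means finishing by day 22, i.e. starting by 22 − 1 = day 21.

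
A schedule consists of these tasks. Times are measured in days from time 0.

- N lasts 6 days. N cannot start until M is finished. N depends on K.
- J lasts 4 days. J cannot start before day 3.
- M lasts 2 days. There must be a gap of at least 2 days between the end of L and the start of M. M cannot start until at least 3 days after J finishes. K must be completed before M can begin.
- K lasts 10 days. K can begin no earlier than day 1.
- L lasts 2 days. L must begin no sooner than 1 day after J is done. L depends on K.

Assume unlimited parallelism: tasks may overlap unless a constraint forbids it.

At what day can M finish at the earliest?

K waits on its own release at day 1, so it starts at day 1 and finishes at 1 + 10 = day 11.
After its own release at day 3, J can start at day 3 and finishes at day 7.
L needs all of J (finishes day 7, plus 1-day gap → day 8); K (finishes day 11). That puts its earliest start at day 11; it finishes at 11 + 2 = day 13.
M cannot start until L (finishes day 13, plus 2-day gap → day 15); J (finishes day 7, plus 3-day gap → day 10); K (finishes day 11). The controlling bound is day 15, so M finishes at 15 + 2 = day 17.

17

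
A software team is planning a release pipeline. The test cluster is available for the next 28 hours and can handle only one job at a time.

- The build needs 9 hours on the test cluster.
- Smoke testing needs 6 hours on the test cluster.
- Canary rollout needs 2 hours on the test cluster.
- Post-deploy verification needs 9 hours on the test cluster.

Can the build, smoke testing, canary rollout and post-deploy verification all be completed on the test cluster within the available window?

Yes

Running back to back, the jobs need 9 + 6 + 2 + 9 = 26 hours on the test cluster.
Since 26 ≤ 28, they fit within the window.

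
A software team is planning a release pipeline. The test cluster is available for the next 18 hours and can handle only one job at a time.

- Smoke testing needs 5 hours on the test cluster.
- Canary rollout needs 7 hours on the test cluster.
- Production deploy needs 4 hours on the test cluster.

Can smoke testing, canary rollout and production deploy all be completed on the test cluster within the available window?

Yes

Running back to back, the jobs need 5 + 7 + 4 = 16 hours on the test cluster.
Since 16 ≤ 18, they fit within the window.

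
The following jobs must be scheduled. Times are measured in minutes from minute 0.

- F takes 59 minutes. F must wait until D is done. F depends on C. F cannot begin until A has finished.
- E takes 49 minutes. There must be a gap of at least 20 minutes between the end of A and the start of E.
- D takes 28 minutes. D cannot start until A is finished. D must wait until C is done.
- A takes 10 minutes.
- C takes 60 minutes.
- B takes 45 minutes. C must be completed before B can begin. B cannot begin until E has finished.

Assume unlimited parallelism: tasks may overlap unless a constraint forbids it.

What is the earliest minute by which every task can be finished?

147

Nothing blocks C, so it runs from minute 0 to minute 60.
Nothing blocks A, so it runs from minute 0 to minute 10.
E waits on A (finishes minute 10, plus 20-minute gap → minute 30), so it starts at minute 30 and finishes at 30 + 49 = minute 79.
B has to wait for C (finishes minute 60); E (finishes minute 79). The latest of these is minute 79, so B runs minute 79 to 79 + 45 = minute 124.
For D: A (finishes minute 10); C (finishes minute 60). Taking the maximum gives a start of minute 60, and it finishes at 60 + 28 = minute 88.
F cannot start until D (finishes minute 88); C (finishes minute 60); A (finishes minute 10). The controlling bound is minute 88, so F finishes at 88 + 59 = minute 147.
All tasks are finished once the last one completes. Finish times: A at 10, B at 124, C at 60, D at 88, E at 79, F at 147. The latest is minute 147.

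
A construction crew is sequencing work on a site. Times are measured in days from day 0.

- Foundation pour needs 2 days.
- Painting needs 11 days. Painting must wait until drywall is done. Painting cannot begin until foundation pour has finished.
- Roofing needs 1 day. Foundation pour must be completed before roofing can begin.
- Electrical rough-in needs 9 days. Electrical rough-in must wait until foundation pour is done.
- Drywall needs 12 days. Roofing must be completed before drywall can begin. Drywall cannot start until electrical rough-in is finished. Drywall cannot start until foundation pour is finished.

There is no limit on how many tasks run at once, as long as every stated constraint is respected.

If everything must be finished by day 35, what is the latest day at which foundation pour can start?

1

Nothing follows painting; the deadline of day 35 is its only limit. It must start by 35 − 11 = day 24.
Drywall has to be done before painting (must start by day 24). That means finishing by day 24, i.e. starting by 24 − 12 = day 12.
Roofing must finish before drywall (must start by day 12). With a 1-day duration, roofing must start by 12 − 1 = day 11.
Electrical rough-in feeds into drywall (must start by day 12); so electrical rough-in must finish by day 12 and therefore start by day 3.
Foundation pour feeds roofing (must start by day 11); electrical rough-in (must start by day 3); drywall (must start by day 12); painting (must start by day 24). Taking the minimum, foundation pour must finish by day 3 and start by 3 − 2 = day 1.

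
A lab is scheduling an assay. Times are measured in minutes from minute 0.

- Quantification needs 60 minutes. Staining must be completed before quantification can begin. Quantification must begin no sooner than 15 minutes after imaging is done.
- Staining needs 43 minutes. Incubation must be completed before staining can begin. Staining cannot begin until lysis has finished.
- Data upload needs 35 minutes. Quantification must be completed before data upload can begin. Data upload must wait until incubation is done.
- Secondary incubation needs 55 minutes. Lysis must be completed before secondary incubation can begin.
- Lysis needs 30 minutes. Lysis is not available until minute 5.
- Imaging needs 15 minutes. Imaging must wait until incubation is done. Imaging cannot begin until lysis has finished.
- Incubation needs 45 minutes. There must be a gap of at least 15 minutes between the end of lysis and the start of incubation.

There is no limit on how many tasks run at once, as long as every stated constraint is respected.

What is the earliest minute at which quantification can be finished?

198

Lysis waits on its own release at minute 5, so it starts at minute 5 and finishes at 5 + 30 = minute 35.
Incubation cannot begin until lysis (finishes minute 35, plus 15-minute gap → minute 50). It runs from minute 50 to 50 + 45 = minute 95.
Imaging has to wait for incubation (finishes minute 95); lysis (finishes minute 35). The latest of these is minute 95, so imaging runs minute 95 to 95 + 15 = minute 110.
Staining needs all of incubation (finishes minute 95); lysis (finishes minute 35). That puts its earliest start at minute 95; it finishes at 95 + 43 = minute 138.
Quantification needs all of staining (finishes minute 138); imaging (finishes minute 110, plus 15-minute gap → minute 125). That puts its earliest start at minute 138; it finishes at 138 + 60 = minute 198.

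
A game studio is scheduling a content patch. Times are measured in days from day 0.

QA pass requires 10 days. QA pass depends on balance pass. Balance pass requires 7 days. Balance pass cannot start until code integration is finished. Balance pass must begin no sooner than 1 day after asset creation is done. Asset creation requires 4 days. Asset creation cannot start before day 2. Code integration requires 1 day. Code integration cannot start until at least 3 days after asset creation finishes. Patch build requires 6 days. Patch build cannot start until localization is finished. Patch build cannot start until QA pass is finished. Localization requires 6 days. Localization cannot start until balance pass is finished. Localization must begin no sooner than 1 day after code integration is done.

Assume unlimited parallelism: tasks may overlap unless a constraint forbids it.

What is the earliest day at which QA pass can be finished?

27

After its own release at day 2, asset creation can start at day 2 and finishes at day 6.
After asset creation (finishes day 6, plus 3-day gap → day 9), code integration can start at day 9 and finishes at day 10.
Balance pass cannot start until code integration (finishes day 10); asset creation (finishes day 6, plus 1-day gap → day 7). The controlling bound is day 10, so balance pass finishes at 10 + 7 = day 17.
QA pass cannot begin until balance pass (finishes day 17). It runs from day 17 to 17 + 10 = day 27.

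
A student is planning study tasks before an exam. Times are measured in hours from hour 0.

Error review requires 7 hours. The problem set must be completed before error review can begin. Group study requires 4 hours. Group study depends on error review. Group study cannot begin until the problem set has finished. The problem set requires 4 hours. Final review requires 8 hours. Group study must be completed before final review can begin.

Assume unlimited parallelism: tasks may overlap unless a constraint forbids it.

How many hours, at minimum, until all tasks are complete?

Nothing blocks the problem set, so it runs from hour 0 to hour 4.
After the problem set (finishes hour 4), error review can start at hour 4 and finishes at hour 11.
For group study: error review (finishes hour 11); the problem set (finishes hour 4). Taking the maximum gives a start of hour 11, and it finishes at 11 + 4 = hour 15.
After group study (finishes hour 15), final review can start at hour 15 and finishes at hour 23.
All tasks are finished once the last one completes. Finish times: The problem set at 4, Error review at 11, Group study at 15, Final review at 23. The latest is hour 23.

23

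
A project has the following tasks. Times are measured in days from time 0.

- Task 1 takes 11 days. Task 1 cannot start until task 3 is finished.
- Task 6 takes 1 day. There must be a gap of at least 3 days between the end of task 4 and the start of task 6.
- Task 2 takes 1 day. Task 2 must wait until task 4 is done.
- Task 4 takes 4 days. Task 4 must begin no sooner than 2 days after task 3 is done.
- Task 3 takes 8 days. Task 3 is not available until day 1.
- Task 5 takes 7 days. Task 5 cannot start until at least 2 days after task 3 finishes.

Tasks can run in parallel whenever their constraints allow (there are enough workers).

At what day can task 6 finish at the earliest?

Task 3 waits on its own release at day 1, so it starts at day 1 and finishes at 1 + 8 = day 9.
After task 3 (finishes day 9, plus 2-day gap → day 11), task 4 can start at day 11 and finishes at day 15.
After task 4 (finishes day 15, plus 3-day gap → day 18), task 6 can start at day 18 and finishes at day 19.

19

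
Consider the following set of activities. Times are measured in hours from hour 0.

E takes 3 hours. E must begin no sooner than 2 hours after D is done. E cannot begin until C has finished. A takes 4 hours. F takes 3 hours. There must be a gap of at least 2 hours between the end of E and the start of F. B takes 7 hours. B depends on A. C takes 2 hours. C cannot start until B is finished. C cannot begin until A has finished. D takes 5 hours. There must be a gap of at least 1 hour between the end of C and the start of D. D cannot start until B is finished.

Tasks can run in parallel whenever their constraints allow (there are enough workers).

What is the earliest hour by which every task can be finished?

A can start immediately at hour 0; it finishes at hour 4.
B waits on A (finishes hour 4), so it starts at hour 4 and finishes at 4 + 7 = hour 11.
C cannot start until B (finishes hour 11); A (finishes hour 4). The controlling bound is hour 11, so C finishes at 11 + 2 = hour 13.
D has to wait for C (finishes hour 13, plus 1-hour gap → hour 14); B (finishes hour 11). The latest of these is hour 14, so D runs hour 14 to 14 + 5 = hour 19.
E cannot start until D (finishes hour 19, plus 2-hour gap → hour 21); C (finishes hour 13). The controlling bound is hour 21, so E finishes at 21 + 3 = hour 24.
F waits on E (finishes hour 24, plus 2-hour gap → hour 26), so it starts at hour 26 and finishes at 26 + 3 = hour 29.
All tasks are finished once the last one completes. Finish times: A at 4, B at 11, C at 13, D at 19, E at 24, F at 29. The latest is hour 29.

29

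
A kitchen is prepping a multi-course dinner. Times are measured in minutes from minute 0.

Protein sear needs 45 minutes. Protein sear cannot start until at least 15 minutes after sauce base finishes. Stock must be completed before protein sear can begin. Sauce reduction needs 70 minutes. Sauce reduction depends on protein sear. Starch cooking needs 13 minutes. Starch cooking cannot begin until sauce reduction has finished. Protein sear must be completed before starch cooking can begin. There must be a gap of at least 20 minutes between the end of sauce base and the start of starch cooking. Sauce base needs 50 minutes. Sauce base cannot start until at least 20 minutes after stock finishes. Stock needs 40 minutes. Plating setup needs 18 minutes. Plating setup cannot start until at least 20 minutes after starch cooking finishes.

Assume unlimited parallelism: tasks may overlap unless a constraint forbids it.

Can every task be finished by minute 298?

Stock can start immediately at minute 0; it finishes at minute 40.
Sauce base cannot begin until stock (finishes minute 40, plus 20-minute gap → minute 60). It runs from minute 60 to 60 + 50 = minute 110.
Protein sear has to wait for sauce base (finishes minute 110, plus 15-minute gap → minute 125); stock (finishes minute 40). The latest of these is minute 125, so protein sear runs minute 125 to 125 + 45 = minute 170.
After protein sear (finishes minute 170), sauce reduction can start at minute 170 and finishes at minute 240.
Starch cooking has to wait for sauce reduction (finishes minute 240); protein sear (finishes minute 170); sauce base (finishes minute 110, plus 20-minute gap → minute 130). The latest of these is minute 240, so starch cooking runs minute 240 to 240 + 13 = minute 253.
After starch cooking (finishes minute 253, plus 20-minute gap → minute 273), plating setup can start at minute 273 and finishes at minute 291.
Every task is finished by minute 291, which is no later than the deadline of 298, so the schedule is feasible.

Yes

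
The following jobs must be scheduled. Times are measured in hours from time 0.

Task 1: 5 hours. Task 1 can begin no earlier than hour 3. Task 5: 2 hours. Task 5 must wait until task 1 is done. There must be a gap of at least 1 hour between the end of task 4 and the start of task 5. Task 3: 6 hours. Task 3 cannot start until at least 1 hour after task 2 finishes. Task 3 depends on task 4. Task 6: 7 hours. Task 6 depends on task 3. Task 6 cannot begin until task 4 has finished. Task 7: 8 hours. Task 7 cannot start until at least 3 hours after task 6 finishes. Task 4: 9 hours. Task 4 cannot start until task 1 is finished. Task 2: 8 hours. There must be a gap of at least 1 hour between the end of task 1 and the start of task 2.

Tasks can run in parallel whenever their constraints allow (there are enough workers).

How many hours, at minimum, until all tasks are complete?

Task 1 waits on its own release at hour 3, so it starts at hour 3 and finishes at 3 + 5 = hour 8.
Task 4 waits on task 1 (finishes hour 8), so it starts at hour 8 and finishes at 8 + 9 = hour 17.
Task 5 cannot start until task 1 (finishes hour 8); task 4 (finishes hour 17, plus 1-hour gap → hour 18). The controlling bound is hour 18, so task 5 finishes at 18 + 2 = hour 20.
Task 2 waits on task 1 (finishes hour 8, plus 1-hour gap → hour 9), so it starts at hour 9 and finishes at 9 + 8 = hour 17.
For task 3: task 2 (finishes hour 17, plus 1-hour gap → hour 18); task 4 (finishes hour 17). Taking the maximum gives a start of hour 18, and it finishes at 18 + 6 = hour 24.
Task 6 needs all of task 3 (finishes hour 24); task 4 (finishes hour 17). That puts its earliest start at hour 24; it finishes at 24 + 7 = hour 31.
Task 7 waits on task 6 (finishes hour 31, plus 3-hour gap → hour 34), so it starts at hour 34 and finishes at 34 + 8 = hour 42.
All tasks are finished once the last one completes. Finish times: Task 1 at 8, Task 2 at 17, Task 3 at 24, Task 4 at 17, Task 5 at 20, Task 6 at 31, Task 7 at 42. The latest is hour 42.

42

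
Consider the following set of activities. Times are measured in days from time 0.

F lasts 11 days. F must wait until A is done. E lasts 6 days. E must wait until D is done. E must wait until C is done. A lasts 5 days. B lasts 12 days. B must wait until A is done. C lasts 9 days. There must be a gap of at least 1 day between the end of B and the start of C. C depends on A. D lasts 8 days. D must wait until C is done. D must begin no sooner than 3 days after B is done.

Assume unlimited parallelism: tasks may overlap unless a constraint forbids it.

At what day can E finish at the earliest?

41

A can start immediately at day 0; it finishes at day 5.
B waits on A (finishes day 5), so it starts at day 5 and finishes at 5 + 12 = day 17.
C has to wait for B (finishes day 17, plus 1-day gap → day 18); A (finishes day 5). The latest of these is day 18, so C runs day 18 to 18 + 9 = day 27.
For D: C (finishes day 27); B (finishes day 17, plus 3-day gap → day 20). Taking the maximum gives a start of day 27, and it finishes at 27 + 8 = day 35.
For E: D (finishes day 35); C (finishes day 27). Taking the maximum gives a start of day 35, and it finishes at 35 + 6 = day 41.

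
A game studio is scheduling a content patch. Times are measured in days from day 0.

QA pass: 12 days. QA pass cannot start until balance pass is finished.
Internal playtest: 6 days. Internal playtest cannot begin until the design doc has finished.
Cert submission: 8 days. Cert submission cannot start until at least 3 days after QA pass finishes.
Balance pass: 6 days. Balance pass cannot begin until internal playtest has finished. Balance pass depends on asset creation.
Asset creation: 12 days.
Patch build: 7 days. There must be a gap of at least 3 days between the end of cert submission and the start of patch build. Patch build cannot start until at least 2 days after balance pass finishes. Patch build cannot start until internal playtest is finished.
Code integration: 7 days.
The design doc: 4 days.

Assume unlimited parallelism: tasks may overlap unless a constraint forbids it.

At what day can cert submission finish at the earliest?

Asset creation has no prerequisites, so it starts at day 0 and finishes at day 12.
The design doc can start immediately at day 0; it finishes at day 4.
Internal playtest cannot begin until the design doc (finishes day 4). It runs from day 4 to 4 + 6 = day 10.
Balance pass cannot start until internal playtest (finishes day 10); asset creation (finishes day 12). The controlling bound is day 12, so balance pass finishes at 12 + 6 = day 18.
QA pass cannot begin until balance pass (finishes day 18). It runs from day 18 to 18 + 12 = day 30.
After QA pass (finishes day 30, plus 3-day gap → day 33), cert submission can start at day 33 and finishes at day 41.

41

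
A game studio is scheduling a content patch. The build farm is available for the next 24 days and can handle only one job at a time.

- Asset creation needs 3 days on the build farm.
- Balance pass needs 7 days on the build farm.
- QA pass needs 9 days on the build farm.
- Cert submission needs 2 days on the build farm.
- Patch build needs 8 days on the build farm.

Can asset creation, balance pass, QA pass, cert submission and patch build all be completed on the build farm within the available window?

No

Running back to back, the jobs need 3 + 7 + 9 + 2 + 8 = 29 days on the build farm.
Since 29 > 24, they cannot all fit.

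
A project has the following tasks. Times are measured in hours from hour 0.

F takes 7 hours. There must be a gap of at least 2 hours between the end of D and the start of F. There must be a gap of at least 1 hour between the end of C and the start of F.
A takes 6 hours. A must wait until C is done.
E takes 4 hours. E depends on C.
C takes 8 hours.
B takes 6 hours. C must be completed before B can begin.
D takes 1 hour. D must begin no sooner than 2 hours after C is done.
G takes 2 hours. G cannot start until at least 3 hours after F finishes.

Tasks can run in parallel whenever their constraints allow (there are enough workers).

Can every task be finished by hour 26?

Nothing blocks C, so it runs from hour 0 to hour 8.
E waits on C (finishes hour 8), so it starts at hour 8 and finishes at 8 + 4 = hour 12.
D cannot begin until C (finishes hour 8, plus 2-hour gap → hour 10). It runs from hour 10 to 10 + 1 = hour 11.
F has to wait for D (finishes hour 11, plus 2-hour gap → hour 13); C (finishes hour 8, plus 1-hour gap → hour 9). The latest of these is hour 13, so F runs hour 13 to 13 + 7 = hour 20.
G cannot begin until F (finishes hour 20, plus 3-hour gap → hour 23). It runs from hour 23 to 23 + 2 = hour 25.
B cannot begin until C (finishes hour 8). It runs from hour 8 to 8 + 6 = hour 14.
A cannot begin until C (finishes hour 8). It runs from hour 8 to 8 + 6 = hour 14.
Every task is finished by hour 25, which is no later than the deadline of 26, so the schedule is feasible.

Yes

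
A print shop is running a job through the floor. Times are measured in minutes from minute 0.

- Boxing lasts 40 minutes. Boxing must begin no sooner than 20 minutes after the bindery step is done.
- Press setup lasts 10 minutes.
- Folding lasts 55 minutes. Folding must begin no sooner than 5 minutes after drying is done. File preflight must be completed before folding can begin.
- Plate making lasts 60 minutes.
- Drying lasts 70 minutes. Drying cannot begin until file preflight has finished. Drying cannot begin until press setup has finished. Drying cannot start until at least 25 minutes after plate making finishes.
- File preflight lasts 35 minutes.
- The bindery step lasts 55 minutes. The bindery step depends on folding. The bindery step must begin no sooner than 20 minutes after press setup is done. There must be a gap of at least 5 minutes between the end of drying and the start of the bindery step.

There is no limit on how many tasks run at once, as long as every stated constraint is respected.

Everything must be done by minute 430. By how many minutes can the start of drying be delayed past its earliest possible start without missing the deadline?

Press setup has no prerequisites, so it starts at minute 0 and finishes at minute 10.
Nothing blocks plate making, so it runs from minute 0 to minute 60.
File preflight can start immediately at minute 0; it finishes at minute 35.
For drying: file preflight (finishes minute 35); press setup (finishes minute 10); plate making (finishes minute 60, plus 25-minute gap → minute 85). Taking the maximum gives a start of minute 85, and it finishes at 85 + 70 = minute 155.

Working backward from the deadline:
To finish by minute 430, boxing (duration 40) must start no later than minute 390.
Since boxing (must start by minute 390, minus 20-minute gap → minute 370) depends on it, the bindery step must finish by minute 370. Backing off its 55-minute duration gives a latest start of minute 315.
Folding must finish before the bindery step (must start by minute 315). With a 55-minute duration, folding must start by 315 − 55 = minute 260.
Drying feeds folding (must start by minute 260, minus 5-minute gap → minute 255); the bindery step (must start by minute 315, minus 5-minute gap → minute 310). Taking the minimum, drying must finish by minute 255 and start by 255 − 70 = minute 185.
So drying can start as early as minute 85 and as late as minute 185, giving 185 − 85 = 100 minutes of slack.

100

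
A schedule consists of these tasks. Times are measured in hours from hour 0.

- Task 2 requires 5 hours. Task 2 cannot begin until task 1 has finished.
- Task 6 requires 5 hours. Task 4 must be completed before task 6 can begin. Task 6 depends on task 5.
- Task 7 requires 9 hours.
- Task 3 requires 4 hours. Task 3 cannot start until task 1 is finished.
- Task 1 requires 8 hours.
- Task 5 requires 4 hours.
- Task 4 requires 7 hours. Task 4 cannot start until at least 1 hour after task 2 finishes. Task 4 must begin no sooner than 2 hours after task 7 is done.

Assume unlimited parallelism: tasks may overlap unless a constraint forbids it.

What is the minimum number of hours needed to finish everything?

26

Task 7 can start immediately at hour 0; it finishes at hour 9.
Nothing blocks task 5, so it runs from hour 0 to hour 4.
Nothing blocks task 1, so it runs from hour 0 to hour 8.
Task 3 waits on task 1 (finishes hour 8), so it starts at hour 8 and finishes at 8 + 4 = hour 12.
After task 1 (finishes hour 8), task 2 can start at hour 8 and finishes at hour 13.
For task 4: task 2 (finishes hour 13, plus 1-hour gap → hour 14); task 7 (finishes hour 9, plus 2-hour gap → hour 11). Taking the maximum gives a start of hour 14, and it finishes at 14 + 7 = hour 21.
Task 6 needs all of task 4 (finishes hour 21); task 5 (finishes hour 4). That puts its earliest start at hour 21; it finishes at 21 + 5 = hour 26.
All tasks are finished once the last one completes. Finish times: Task 1 at 8, Task 2 at 13, Task 3 at 12, Task 4 at 21, Task 5 at 4, Task 6 at 26, Task 7 at 9. The latest is hour 26.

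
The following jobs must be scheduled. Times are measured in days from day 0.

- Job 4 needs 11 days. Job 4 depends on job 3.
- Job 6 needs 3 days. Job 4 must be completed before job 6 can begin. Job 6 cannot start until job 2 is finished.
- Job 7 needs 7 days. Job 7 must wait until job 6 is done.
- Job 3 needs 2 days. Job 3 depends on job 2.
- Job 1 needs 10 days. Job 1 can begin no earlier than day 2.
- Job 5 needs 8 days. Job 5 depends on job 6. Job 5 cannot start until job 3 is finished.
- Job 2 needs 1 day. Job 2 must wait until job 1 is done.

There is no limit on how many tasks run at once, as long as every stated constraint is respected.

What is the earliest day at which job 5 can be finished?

37

Job 1 waits on its own release at day 2, so it starts at day 2 and finishes at 2 + 10 = day 12.
After job 1 (finishes day 12), job 2 can start at day 12 and finishes at day 13.
Job 3 waits on job 2 (finishes day 13), so it starts at day 13 and finishes at 13 + 2 = day 15.
Job 4 waits on job 3 (finishes day 15), so it starts at day 15 and finishes at 15 + 11 = day 26.
Job 6 needs all of job 4 (finishes day 26); job 2 (finishes day 13). That puts its earliest start at day 26; it finishes at 26 + 3 = day 29.
Job 5 cannot start until job 6 (finishes day 29); job 3 (finishes day 15). The controlling bound is day 29, so job 5 finishes at 29 + 8 = day 37.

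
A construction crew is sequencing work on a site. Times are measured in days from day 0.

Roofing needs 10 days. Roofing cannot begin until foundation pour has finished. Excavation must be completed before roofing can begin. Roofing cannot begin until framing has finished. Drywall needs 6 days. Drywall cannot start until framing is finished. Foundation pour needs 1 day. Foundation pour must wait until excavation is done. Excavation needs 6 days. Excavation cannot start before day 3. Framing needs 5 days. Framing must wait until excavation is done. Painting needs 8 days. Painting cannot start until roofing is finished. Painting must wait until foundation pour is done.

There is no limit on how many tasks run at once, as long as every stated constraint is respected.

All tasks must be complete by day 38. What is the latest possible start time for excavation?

Painting must finish by day 38; it takes 8 days, so it must start by 38 − 8 = day 30.
Roofing feeds into painting (must start by day 30); so roofing must finish by day 30 and therefore start by day 20.
Foundation pour has several dependents: roofing (must start by day 20); painting (must start by day 30). The earliest of those limits is day 20, so foundation pour must start by 20 − 1 = day 19.
Drywall has no dependents, so it just needs to finish by day 38. Starting by 38 − 6 = day 32 achieves that.
Framing has several dependents: roofing (must start by day 20); drywall (must start by day 32). The earliest of those limits is day 20, so framing must start by 20 − 5 = day 15.
For excavation: foundation pour (must start by day 19); framing (must start by day 15); roofing (must start by day 20). The most restrictive is day 15; with a 6-day duration, excavation must start by day 9.

9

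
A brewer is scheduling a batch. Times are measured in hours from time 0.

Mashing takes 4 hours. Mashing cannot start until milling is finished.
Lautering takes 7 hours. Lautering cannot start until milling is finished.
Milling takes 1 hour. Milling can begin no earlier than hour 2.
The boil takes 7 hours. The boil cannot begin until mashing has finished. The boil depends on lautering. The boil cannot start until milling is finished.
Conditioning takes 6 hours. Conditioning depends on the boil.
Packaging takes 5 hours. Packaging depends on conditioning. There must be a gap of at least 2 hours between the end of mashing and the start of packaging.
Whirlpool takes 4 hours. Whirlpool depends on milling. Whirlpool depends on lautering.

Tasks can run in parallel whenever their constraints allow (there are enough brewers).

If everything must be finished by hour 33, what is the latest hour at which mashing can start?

11

Packaging must finish by hour 33; it takes 5 hours, so it must start by 33 − 5 = hour 28.
Conditioning has to be done before packaging (must start by hour 28). That means finishing by hour 28, i.e. starting by 28 − 6 = hour 22.
The boil has to be done before conditioning (must start by hour 22). That means finishing by hour 22, i.e. starting by 22 − 7 = hour 15.
For mashing: the boil (must start by hour 15); packaging (must start by hour 28, minus 2-hour gap → hour 26). The most restrictive is hour 15; with a 4-hour duration, mashing must start by hour 11.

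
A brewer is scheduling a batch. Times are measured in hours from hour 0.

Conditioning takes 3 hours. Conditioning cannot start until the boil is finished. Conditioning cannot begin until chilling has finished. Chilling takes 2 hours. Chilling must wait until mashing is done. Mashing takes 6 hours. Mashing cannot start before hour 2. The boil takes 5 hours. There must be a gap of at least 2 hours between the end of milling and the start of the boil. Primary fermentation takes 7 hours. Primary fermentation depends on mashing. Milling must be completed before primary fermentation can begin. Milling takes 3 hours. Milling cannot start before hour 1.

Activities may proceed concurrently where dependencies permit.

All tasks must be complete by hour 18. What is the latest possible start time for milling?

Conditioning has no dependents, so it just needs to finish by hour 18. Starting by 18 − 3 = hour 15 achieves that.
The boil feeds into conditioning (must start by hour 15); so the boil must finish by hour 15 and therefore start by hour 10.
To finish by hour 18, primary fermentation (duration 7) must start no later than hour 11.
For milling: the boil (must start by hour 10, minus 2-hour gap → hour 8); primary fermentation (must start by hour 11). The most restrictive is hour 8; with a 3-hour duration, milling must start by hour 5.

5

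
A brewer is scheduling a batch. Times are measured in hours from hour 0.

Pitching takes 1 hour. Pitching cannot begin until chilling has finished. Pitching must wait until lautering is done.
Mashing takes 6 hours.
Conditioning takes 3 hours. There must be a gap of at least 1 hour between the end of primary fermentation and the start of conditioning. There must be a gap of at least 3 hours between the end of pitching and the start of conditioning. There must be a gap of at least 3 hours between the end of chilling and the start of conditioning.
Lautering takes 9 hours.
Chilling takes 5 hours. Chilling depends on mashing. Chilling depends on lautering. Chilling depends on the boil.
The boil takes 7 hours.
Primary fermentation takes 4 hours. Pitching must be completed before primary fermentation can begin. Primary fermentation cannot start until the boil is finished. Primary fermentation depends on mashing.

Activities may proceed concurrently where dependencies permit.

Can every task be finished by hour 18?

No

The boil has no prerequisites, so it starts at hour 0 and finishes at hour 7.
Nothing blocks lautering, so it runs from hour 0 to hour 9.
Mashing has no prerequisites, so it starts at hour 0 and finishes at hour 6.
For chilling: mashing (finishes hour 6); lautering (finishes hour 9); the boil (finishes hour 7). Taking the maximum gives a start of hour 9, and it finishes at 9 + 5 = hour 14.
Pitching needs all of chilling (finishes hour 14); lautering (finishes hour 9). That puts its earliest start at hour 14; it finishes at 14 + 1 = hour 15.
Primary fermentation needs all of pitching (finishes hour 15); the boil (finishes hour 7); mashing (finishes hour 6). That puts its earliest start at hour 15; it finishes at 15 + 4 = hour 19.
For conditioning: primary fermentation (finishes hour 19, plus 1-hour gap → hour 20); pitching (finishes hour 15, plus 3-hour gap → hour 18); chilling (finishes hour 14, plus 3-hour gap → hour 17). Taking the maximum gives a start of hour 20, and it finishes at 20 + 3 = hour 23.
The earliest everything can be done is hour 23, which is after the deadline of 18, so it is not possible.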